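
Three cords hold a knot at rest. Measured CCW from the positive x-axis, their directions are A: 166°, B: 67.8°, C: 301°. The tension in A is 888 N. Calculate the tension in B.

T_B ≈ 784 N

Resolve: ΣF_x = 888 cos 166° + T_B cos 67.8° + T_C cos 301° = 0.
        ΣF_y = 888 sin 166° + T_B sin 67.8° + T_C sin 301° = 0.
The known terms sum to (-861.6, 214.8) N, so 0.3778 T_B + 0.5150 T_C = 861.6 and 0.9259 T_B − 0.8572 T_C = -214.8.
Solving simultaneously: T_B = 784.2 N, T_C = 1098 N.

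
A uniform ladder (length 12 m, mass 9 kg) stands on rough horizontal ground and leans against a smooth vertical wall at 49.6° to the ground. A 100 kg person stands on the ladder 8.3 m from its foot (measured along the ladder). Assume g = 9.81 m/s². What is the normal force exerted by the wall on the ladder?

Torques about the foot: N_wall · 12 sin 49.6° = 9×9.81×6 cos 49.6° + 100×9.81×8.3 cos 49.6° → N_wall = 615.04 N.

N_wall ≈ 615 N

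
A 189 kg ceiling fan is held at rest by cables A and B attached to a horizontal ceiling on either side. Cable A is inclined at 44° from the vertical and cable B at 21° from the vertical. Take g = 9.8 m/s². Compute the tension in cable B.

Angles from the horizontal: cable A is 90° − 44° = 46°, cable B is 90° − 21° = 69°.
Weight W = 189 × 9.8 = 1852 N acts straight down.
Horizontal: T_A cos 46° = T_B cos 69°  →  T_A = 0.5159 T_B.
Vertical: T_A sin 46° + T_B sin 69° = 1852.
Substituting the horizontal relation into the vertical equation gives 1.305 T_B = 1852, so T_B = 1420 N.

T_B ≈ 1420 N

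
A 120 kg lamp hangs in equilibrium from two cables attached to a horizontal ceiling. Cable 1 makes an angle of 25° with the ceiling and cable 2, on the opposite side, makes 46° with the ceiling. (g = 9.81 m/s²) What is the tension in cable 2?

T_2 ≈ 1130 N

Weight W = 120 × 9.81 = 1177 N acts straight down.
Horizontal: T_1 cos 25° = T_2 cos 46°  →  T_1 = 0.7665 T_2.
Vertical: T_1 sin 25° + T_2 sin 46° = 1177.
Substituting the horizontal relation into the vertical equation gives 1.043 T_2 = 1177, so T_2 = 1128 N.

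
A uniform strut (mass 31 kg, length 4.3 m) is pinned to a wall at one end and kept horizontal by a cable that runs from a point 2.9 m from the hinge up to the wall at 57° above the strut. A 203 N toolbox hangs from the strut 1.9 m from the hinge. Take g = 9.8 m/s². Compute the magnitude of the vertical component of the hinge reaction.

Take torques about the hinge: T sin 57° · 2.9 = 31×9.8×2.15 + 203×1.9 = 1038.9 N·m.
So T = 1038.9 / (0.8387 × 2.9) = 427.14 N.
ΣF_y = 0: H_y = (31×9.8 + 203) − T sin 57° = 506.8 − 358.23 = 148.57 N.

|H_y| ≈ 149 N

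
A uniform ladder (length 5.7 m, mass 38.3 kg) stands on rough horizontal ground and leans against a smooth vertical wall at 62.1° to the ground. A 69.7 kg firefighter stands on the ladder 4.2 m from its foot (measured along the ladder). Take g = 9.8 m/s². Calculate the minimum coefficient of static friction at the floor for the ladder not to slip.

ΣF_y = 0: N_floor = 38.3×9.8 + 69.7×9.8 = 1058.4 N.
Torques about the foot: N_wall · 5.7 sin 62.1° = 38.3×9.8×2.85 cos 62.1° + 69.7×9.8×4.2 cos 62.1° → N_wall = 365.85 N.
ΣF_x = 0: f_floor = N_wall = 365.85 N.
μ_min = f_floor / N_floor = 365.85 / 1058.4 = 0.3457.

μ_min ≈ 0.346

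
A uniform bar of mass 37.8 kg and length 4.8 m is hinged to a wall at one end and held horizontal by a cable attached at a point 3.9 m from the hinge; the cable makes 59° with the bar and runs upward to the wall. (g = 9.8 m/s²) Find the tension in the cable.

Take torques about the hinge: T sin 59° · 3.9 = 37.8×9.8×2.4 = 889.06 N·m.
So T = 889.06 / (0.8572 × 3.9) = 265.95 N.

T ≈ 266 N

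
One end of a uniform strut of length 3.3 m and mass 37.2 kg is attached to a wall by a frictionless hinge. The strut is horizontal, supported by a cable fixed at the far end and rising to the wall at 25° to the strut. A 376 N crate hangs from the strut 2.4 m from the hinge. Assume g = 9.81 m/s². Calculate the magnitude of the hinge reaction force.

Take torques about the hinge: T sin 25° · 3.3 = 37.2×9.81×1.65 + 376×2.4 = 1504.5 N·m.
So T = 1504.5 / (0.4226 × 3.3) = 1078.8 N.
ΣF_x = 0: H_x = T cos 25° = 977.72 N.
ΣF_y = 0: H_y = (37.2×9.81 + 376) − T sin 25° = 740.93 − 455.92 = 285.01 N.
|H| = √(H_x² + H_y²) = √((977.72)² + (285.01)²) = 1018.4 N.

|H| ≈ 1020 N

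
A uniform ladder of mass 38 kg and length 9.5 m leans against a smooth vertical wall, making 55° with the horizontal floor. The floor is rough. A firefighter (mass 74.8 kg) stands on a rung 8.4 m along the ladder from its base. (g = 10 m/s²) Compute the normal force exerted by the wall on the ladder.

Torques about the foot: N_wall · 9.5 sin 55° = 38×10×4.75 cos 55° + 74.8×10×8.4 cos 55° → N_wall = 596.15 N.

N_wall ≈ 596 N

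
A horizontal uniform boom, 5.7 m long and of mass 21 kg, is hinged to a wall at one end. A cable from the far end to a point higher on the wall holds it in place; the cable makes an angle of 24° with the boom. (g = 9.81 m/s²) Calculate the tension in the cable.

T ≈ 253 N

Take torques about the hinge: T sin 24° · 5.7 = 21×9.81×2.85 = 587.13 N·m.
So T = 587.13 / (0.4067 × 5.7) = 253.25 N.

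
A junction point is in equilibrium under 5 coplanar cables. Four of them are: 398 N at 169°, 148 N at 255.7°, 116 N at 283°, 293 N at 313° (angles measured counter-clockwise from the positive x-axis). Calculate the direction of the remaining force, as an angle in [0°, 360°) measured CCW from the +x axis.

θ ≈ 63°

Sum the known components: ΣF_x = -201.3 N, ΣF_y = -394.8 N.
For equilibrium the remaining force must supply (−ΣF_x, −ΣF_y) = (201.3, 394.8) N.
Magnitude = √((201.3)² + (394.8)²) = 443.2 N; direction = atan2(394.8, 201.3) = 63.0°.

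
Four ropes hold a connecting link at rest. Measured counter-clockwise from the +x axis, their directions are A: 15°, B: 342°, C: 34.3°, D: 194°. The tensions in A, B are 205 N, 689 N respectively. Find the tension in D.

Resolve: ΣF_x = 205 cos 15° + 689 cos 342° + T_C cos 34.3° + T_D cos 194° = 0.
        ΣF_y = 205 sin 15° + 689 sin 342° + T_C sin 34.3° + T_D sin 194° = 0.
The known terms sum to (853.3, -159.9) N, so 0.8261 T_C − 0.9703 T_D = -853.3 and 0.5635 T_C − 0.2419 T_D = 159.9.
Solving simultaneously: T_C = 1042 N, T_D = 1767 N.

T_D ≈ 1770 N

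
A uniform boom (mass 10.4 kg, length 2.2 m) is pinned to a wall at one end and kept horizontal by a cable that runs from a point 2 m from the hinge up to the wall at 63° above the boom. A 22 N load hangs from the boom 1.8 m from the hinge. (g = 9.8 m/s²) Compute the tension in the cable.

Take torques about the hinge: T sin 63° · 2 = 10.4×9.8×1.1 + 22×1.8 = 151.71 N·m.
So T = 151.71 / (0.8910 × 2) = 85.135 N.

T ≈ 85.1 N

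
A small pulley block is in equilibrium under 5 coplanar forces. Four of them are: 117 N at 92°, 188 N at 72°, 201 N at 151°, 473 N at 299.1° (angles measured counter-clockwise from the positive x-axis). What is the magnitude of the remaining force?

F ≈ 110 N

Sum the known components: ΣF_x = 108.3 N, ΣF_y = -20.12 N.
For equilibrium the remaining force must supply (−ΣF_x, −ΣF_y) = (-108.3, 20.12) N.
Magnitude = √((-108.3)² + (20.12)²) = 110.1 N; direction = atan2(20.12, -108.3) = 169.5°.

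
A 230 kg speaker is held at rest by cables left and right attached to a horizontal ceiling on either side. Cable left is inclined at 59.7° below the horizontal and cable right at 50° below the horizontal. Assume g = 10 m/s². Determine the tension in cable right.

T_right ≈ 1230 N

Weight W = 230 × 10 = 2300 N acts straight down.
Horizontal: T_left cos 59.7° = T_right cos 50°  →  T_left = 1.274 T_right.
Vertical: T_left sin 59.7° + T_right sin 50° = 2300.
Substituting the horizontal relation into the vertical equation gives 1.866 T_right = 2300, so T_right = 1233 N.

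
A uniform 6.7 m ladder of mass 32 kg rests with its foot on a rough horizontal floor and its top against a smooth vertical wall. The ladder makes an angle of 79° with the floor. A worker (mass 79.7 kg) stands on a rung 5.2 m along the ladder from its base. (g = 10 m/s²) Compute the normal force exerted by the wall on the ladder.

Torques about the foot: N_wall · 6.7 sin 79° = 32×10×3.35 cos 79° + 79.7×10×5.2 cos 79° → N_wall = 151.34 N.

N_wall ≈ 151 N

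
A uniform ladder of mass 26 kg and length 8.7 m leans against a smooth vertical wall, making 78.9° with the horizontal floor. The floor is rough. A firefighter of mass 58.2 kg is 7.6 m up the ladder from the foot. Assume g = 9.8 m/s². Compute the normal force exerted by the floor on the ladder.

ΣF_y = 0: N_floor = 26×9.8 + 58.2×9.8 = 825.16 N.

N_floor ≈ 825 N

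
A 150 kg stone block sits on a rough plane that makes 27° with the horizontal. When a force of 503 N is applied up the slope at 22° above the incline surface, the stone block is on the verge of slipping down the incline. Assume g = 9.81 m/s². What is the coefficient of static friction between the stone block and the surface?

μ ≈ 0.180

On the verge of sliding down the incline, friction is at its maximum μN and acts up the slope.
Perpendicular to incline: N = W cos 27° − P sin 22° = 1311 − 188.4 = 1123 N.
Along incline: P cos 22° + μN = W sin 27° → μ = (W sin 27° − P cos 22°) / N = 0.1796.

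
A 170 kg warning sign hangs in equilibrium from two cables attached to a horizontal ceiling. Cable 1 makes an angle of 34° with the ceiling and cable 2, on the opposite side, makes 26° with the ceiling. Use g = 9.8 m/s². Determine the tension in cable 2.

Weight W = 170 × 9.8 = 1666 N acts straight down.
Horizontal: T_1 cos 34° = T_2 cos 26°  →  T_1 = 1.084 T_2.
Vertical: T_1 sin 34° + T_2 sin 26° = 1666.
Substituting the horizontal relation into the vertical equation gives 1.045 T_2 = 1666, so T_2 = 1595 N.

T_2 ≈ 1590 N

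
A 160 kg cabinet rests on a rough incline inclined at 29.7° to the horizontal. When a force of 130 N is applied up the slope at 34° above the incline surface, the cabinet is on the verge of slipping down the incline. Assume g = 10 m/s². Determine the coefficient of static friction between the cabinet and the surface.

On the verge of sliding down the incline, friction is at its maximum μN and acts up the slope.
Perpendicular to incline: N = W cos 29.7° − P sin 34° = 1390 − 72.7 = 1317 N.
Along incline: P cos 34° + μN = W sin 29.7° → μ = (W sin 29.7° − P cos 34°) / N = 0.52.

μ ≈ 0.520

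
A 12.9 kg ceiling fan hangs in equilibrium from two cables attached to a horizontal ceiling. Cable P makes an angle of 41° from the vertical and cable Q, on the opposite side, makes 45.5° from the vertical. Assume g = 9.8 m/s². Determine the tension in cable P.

T_P ≈ 90.3 N

Angles from the horizontal: cable P is 90° − 41° = 49°, cable Q is 90° − 45.5° = 44.5°.
Weight W = 12.9 × 9.8 = 126.4 N acts straight down.
Horizontal: T_P cos 49° = T_Q cos 44.5°  →  T_Q = 0.9198 T_P.
Vertical: T_P sin 49° + T_Q sin 44.5° = 126.4.
Substituting the horizontal relation into the vertical equation gives 1.399 T_P = 126.4, so T_P = 90.34 N.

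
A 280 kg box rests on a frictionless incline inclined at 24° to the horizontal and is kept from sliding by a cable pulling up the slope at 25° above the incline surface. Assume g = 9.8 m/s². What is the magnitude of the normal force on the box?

Take axes along and perpendicular to the incline. Weight components: W sin 24° = 1116 N down-slope, W cos 24° = 2507 N into the surface.
Along incline: T cos 25° = W sin 24° → T = 1231 N.
Perpendicular: N = W cos 24° − T sin 25° = 1986 N.

N ≈ 1990 N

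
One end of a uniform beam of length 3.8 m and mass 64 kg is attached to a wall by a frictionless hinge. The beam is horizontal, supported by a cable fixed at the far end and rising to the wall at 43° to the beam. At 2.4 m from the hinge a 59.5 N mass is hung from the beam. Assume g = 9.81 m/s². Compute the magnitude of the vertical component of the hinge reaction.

|H_y| ≈ 336 N

Take torques about the hinge: T sin 43° · 3.8 = 64×9.81×1.9 + 59.5×2.4 = 1335.7 N·m.
So T = 1335.7 / (0.6820 × 3.8) = 515.4 N.
ΣF_y = 0: H_y = (64×9.81 + 59.5) − T sin 43° = 687.34 − 351.5 = 335.84 N.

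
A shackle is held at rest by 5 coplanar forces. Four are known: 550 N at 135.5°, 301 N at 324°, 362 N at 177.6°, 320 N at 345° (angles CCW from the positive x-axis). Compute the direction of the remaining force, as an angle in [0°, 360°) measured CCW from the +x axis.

θ ≈ 325°

Sum the known components: ΣF_x = -201.4 N, ΣF_y = 140.9 N.
For equilibrium the remaining force must supply (−ΣF_x, −ΣF_y) = (201.4, -140.9) N.
Magnitude = √((201.4)² + (-140.9)²) = 245.8 N; direction = atan2(-140.9, 201.4) = 325.0°.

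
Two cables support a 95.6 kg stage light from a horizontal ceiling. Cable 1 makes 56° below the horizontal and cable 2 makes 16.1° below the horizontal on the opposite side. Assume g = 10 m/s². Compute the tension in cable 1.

T_1 ≈ 965 N

Weight W = 95.6 × 10 = 956 N acts straight down.
Horizontal: T_1 cos 56° = T_2 cos 16.1°  →  T_2 = 0.582 T_1.
Vertical: T_1 sin 56° + T_2 sin 16.1° = 956.
Substituting the horizontal relation into the vertical equation gives 0.9904 T_1 = 956, so T_1 = 965.2 N.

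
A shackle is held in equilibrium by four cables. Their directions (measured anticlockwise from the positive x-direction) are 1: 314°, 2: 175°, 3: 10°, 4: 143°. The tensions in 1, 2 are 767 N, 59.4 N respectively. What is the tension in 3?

T_3 ≈ 207 N

Resolve: ΣF_x = 767 cos 314° + 59.4 cos 175° + T_3 cos 10° + T_4 cos 143° = 0.
        ΣF_y = 767 sin 314° + 59.4 sin 175° + T_3 sin 10° + T_4 sin 143° = 0.
The known terms sum to (473.6, -546.6) N, so 0.9848 T_3 − 0.7986 T_4 = -473.6 and 0.1736 T_3 + 0.6018 T_4 = 546.6.
Solving simultaneously: T_3 = 207.1 N, T_4 = 848.4 N.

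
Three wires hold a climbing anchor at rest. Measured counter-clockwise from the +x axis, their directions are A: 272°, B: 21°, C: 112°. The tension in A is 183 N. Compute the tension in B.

Resolve: ΣF_x = 183 cos 272° + T_B cos 21° + T_C cos 112° = 0.
        ΣF_y = 183 sin 272° + T_B sin 21° + T_C sin 112° = 0.
The known terms sum to (6.387, -182.9) N, so 0.9336 T_B − 0.3746 T_C = -6.387 and 0.3584 T_B + 0.9272 T_C = 182.9.
Solving simultaneously: T_B = 62.60 N, T_C = 173.1 N.

T_B ≈ 62.6 N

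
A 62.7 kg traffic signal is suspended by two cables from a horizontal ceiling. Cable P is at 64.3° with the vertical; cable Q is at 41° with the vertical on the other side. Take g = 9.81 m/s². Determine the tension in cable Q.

T_Q ≈ 575 N

Angles from the horizontal: cable P is 90° − 64.3° = 25.7°, cable Q is 90° − 41° = 49°.
Weight W = 62.7 × 9.81 = 615.1 N acts straight down.
Horizontal: T_P cos 25.7° = T_Q cos 49°  →  T_P = 0.7281 T_Q.
Vertical: T_P sin 25.7° + T_Q sin 49° = 615.1.
Substituting the horizontal relation into the vertical equation gives 1.07 T_Q = 615.1, so T_Q = 574.6 N.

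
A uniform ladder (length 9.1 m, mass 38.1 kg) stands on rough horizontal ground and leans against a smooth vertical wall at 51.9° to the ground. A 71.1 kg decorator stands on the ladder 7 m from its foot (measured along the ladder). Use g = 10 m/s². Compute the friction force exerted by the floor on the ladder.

f ≈ 578 N

Torques about the foot: N_wall · 9.1 sin 51.9° = 38.1×10×4.55 cos 51.9° + 71.1×10×7 cos 51.9° → N_wall = 578.21 N.
ΣF_x = 0: f_floor = N_wall = 578.21 N.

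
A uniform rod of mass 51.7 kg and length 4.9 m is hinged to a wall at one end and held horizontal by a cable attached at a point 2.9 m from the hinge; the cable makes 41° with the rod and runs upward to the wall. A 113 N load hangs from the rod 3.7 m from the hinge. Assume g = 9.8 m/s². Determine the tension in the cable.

Take torques about the hinge: T sin 41° · 2.9 = 51.7×9.8×2.45 + 113×3.7 = 1659.4 N·m.
So T = 1659.4 / (0.6561 × 2.9) = 872.2 N.

T ≈ 872 N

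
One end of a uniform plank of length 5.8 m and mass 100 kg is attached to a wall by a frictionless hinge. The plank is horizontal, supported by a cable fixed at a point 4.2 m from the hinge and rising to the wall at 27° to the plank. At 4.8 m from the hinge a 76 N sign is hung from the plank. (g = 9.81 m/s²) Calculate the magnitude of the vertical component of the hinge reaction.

Take torques about the hinge: T sin 27° · 4.2 = 100×9.81×2.9 + 76×4.8 = 3209.7 N·m.
So T = 3209.7 / (0.4540 × 4.2) = 1683.3 N.
ΣF_y = 0: H_y = (100×9.81 + 76) − T sin 27° = 1057 − 764.21 = 292.79 N.

|H_y| ≈ 293 N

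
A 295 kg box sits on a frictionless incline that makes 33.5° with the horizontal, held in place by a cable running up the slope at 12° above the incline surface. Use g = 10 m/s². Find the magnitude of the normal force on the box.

N ≈ 2110 N

Take axes along and perpendicular to the incline. Weight components: W sin 33.5° = 1628 N down-slope, W cos 33.5° = 2460 N into the surface.
Along incline: T cos 12° = W sin 33.5° → T = 1665 N.
Perpendicular: N = W cos 33.5° − T sin 12° = 2114 N.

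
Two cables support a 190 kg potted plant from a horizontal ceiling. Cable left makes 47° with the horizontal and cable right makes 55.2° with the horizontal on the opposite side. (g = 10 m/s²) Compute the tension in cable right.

T_right ≈ 1330 N

Weight W = 190 × 10 = 1900 N acts straight down.
Horizontal: T_left cos 47° = T_right cos 55.2°  →  T_left = 0.8368 T_right.
Vertical: T_left sin 47° + T_right sin 55.2° = 1900.
Substituting the horizontal relation into the vertical equation gives 1.433 T_right = 1900, so T_right = 1326 N.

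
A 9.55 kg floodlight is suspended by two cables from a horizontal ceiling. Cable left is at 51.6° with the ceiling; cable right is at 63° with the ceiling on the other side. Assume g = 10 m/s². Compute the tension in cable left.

Weight W = 9.55 × 10 = 95.5 N acts straight down.
Horizontal: T_left cos 51.6° = T_right cos 63°  →  T_right = 1.368 T_left.
Vertical: T_left sin 51.6° + T_right sin 63° = 95.5.
Substituting the horizontal relation into the vertical equation gives 2.003 T_left = 95.5, so T_left = 47.68 N.

T_left ≈ 47.7 N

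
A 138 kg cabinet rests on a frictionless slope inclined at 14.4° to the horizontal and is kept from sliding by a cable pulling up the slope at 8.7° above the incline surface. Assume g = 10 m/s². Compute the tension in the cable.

T ≈ 347 N

Take axes along and perpendicular to the incline. Weight components: W sin 14.4° = 343.2 N down-slope, W cos 14.4° = 1337 N into the surface.
Along incline: T cos 8.7° = W sin 14.4° → T = 347.2 N.
Perpendicular: N = W cos 14.4° − T sin 8.7° = 1284 N.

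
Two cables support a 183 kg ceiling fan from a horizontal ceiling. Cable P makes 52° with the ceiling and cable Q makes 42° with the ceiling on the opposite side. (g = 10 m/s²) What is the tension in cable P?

T_P ≈ 1360 N

Weight W = 183 × 10 = 1830 N acts straight down.
Horizontal: T_P cos 52° = T_Q cos 42°  →  T_Q = 0.8285 T_P.
Vertical: T_P sin 52° + T_Q sin 42° = 1830.
Substituting the horizontal relation into the vertical equation gives 1.342 T_P = 1830, so T_P = 1363 N.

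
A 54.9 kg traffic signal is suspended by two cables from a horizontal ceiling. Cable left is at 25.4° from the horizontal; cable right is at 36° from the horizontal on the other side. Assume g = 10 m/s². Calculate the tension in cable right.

T_right ≈ 565 N

Weight W = 54.9 × 10 = 549 N acts straight down.
Horizontal: T_left cos 25.4° = T_right cos 36°  →  T_left = 0.8956 T_right.
Vertical: T_left sin 25.4° + T_right sin 36° = 549.
Substituting the horizontal relation into the vertical equation gives 0.9719 T_right = 549, so T_right = 564.9 N.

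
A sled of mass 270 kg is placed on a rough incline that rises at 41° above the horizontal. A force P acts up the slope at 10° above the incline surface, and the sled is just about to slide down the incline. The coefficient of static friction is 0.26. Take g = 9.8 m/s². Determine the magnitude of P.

On the verge of sliding down the incline, friction equals μN and acts up the slope.
Perpendicular: N + P sin 10° = W cos 41° = 1997 N.
Along incline: P cos 10° + μN = W sin 41° with W sin 41° = 1736 N.
Solving the pair for P and N: P = 1295 N, N = 1772 N (and f = μN = 460.7 N).

P ≈ 1290 N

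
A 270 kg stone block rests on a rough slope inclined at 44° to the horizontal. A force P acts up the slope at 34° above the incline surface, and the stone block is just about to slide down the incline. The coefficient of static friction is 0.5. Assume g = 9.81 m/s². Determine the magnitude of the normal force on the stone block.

N ≈ 1000 N

On the verge of sliding down the incline, friction equals μN and acts up the slope.
Perpendicular: N + P sin 34° = W cos 44° = 1905 N.
Along incline: P cos 34° + μN = W sin 44° with W sin 44° = 1840 N.
Solving the pair for P and N: P = 1615 N, N = 1002 N (and f = μN = 501.1 N).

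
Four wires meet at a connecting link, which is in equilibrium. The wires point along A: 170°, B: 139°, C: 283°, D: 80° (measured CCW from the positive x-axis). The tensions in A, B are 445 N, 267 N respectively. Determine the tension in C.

Resolve: ΣF_x = 445 cos 170° + 267 cos 139° + T_C cos 283° + T_D cos 80° = 0.
        ΣF_y = 445 sin 170° + 267 sin 139° + T_C sin 283° + T_D sin 80° = 0.
The known terms sum to (-639.7, 252.4) N, so 0.2250 T_C + 0.1736 T_D = 639.7 and -0.9744 T_C + 0.9848 T_D = -252.4.
Solving simultaneously: T_C = 1725 N, T_D = 1450 N.

T_C ≈ 1720 N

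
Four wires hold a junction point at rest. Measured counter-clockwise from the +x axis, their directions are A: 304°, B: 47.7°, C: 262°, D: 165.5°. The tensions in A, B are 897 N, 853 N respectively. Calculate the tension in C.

T_C ≈ 161 N

Resolve: ΣF_x = 897 cos 304° + 853 cos 47.7° + T_C cos 262° + T_D cos 165.5° = 0.
        ΣF_y = 897 sin 304° + 853 sin 47.7° + T_C sin 262° + T_D sin 165.5° = 0.
The known terms sum to (1076, -112.7) N, so -0.1392 T_C − 0.9681 T_D = -1076 and -0.9903 T_C + 0.2504 T_D = 112.7.
Solving simultaneously: T_C = 161.2 N, T_D = 1088 N.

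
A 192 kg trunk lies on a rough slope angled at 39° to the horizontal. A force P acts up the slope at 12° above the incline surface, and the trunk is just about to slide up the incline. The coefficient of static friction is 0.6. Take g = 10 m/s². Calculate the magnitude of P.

On the verge of sliding up the incline, friction equals μN and acts down the slope.
Perpendicular: N + P sin 12° = W cos 39° = 1492 N.
Along incline: P cos 12° = W sin 39° + μN  with W sin 39° = 1208 N.
Solving the pair for P and N: P = 1907 N, N = 1096 N (and f = μN = 657.3 N).

P ≈ 1910 N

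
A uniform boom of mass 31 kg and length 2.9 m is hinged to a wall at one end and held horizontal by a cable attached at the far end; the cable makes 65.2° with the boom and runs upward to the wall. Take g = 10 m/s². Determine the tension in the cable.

T ≈ 171 N

Take torques about the hinge: T sin 65.2° · 2.9 = 31×10×1.45 = 449.5 N·m.
So T = 449.5 / (0.9078 × 2.9) = 170.75 N.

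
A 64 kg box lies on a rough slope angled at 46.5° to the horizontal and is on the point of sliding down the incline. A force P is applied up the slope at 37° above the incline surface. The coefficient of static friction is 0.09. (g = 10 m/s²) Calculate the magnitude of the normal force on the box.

On the verge of sliding down the incline, friction equals μN and acts up the slope.
Perpendicular: N + P sin 37° = W cos 46.5° = 440.5 N.
Along incline: P cos 37° + μN = W sin 46.5° with W sin 46.5° = 464.2 N.
Solving the pair for P and N: P = 570.3 N, N = 97.32 N (and f = μN = 8.759 N).

N ≈ 97.3 N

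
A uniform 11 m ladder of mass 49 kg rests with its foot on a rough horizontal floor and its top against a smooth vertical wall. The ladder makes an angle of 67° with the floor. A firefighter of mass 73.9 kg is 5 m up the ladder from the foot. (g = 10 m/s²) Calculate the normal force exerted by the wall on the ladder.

Torques about the foot: N_wall · 11 sin 67° = 49×10×5.5 cos 67° + 73.9×10×5 cos 67° → N_wall = 246.58 N.

N_wall ≈ 247 N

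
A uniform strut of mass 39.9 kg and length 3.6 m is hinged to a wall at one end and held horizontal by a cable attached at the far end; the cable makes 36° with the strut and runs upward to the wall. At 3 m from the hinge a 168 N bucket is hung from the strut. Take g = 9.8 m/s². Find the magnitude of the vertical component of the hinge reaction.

|H_y| ≈ 224 N

Take torques about the hinge: T sin 36° · 3.6 = 39.9×9.8×1.8 + 168×3 = 1207.8 N·m.
So T = 1207.8 / (0.5878 × 3.6) = 570.8 N.
ΣF_y = 0: H_y = (39.9×9.8 + 168) − T sin 36° = 559.02 − 335.51 = 223.51 N.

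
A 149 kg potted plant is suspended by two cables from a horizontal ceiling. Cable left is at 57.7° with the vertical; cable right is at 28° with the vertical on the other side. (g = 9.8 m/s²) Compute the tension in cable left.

T_left ≈ 687 N

Angles from the horizontal: cable left is 90° − 57.7° = 32.3°, cable right is 90° − 28° = 62°.
Weight W = 149 × 9.8 = 1460 N acts straight down.
Horizontal: T_left cos 32.3° = T_right cos 62°  →  T_right = 1.8 T_left.
Vertical: T_left sin 32.3° + T_right sin 62° = 1460.
Substituting the horizontal relation into the vertical equation gives 2.124 T_left = 1460, so T_left = 687.5 N.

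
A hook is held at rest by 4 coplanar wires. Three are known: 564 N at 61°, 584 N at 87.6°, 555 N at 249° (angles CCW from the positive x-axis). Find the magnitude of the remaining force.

Sum the known components: ΣF_x = 98.99 N, ΣF_y = 558.6 N.
For equilibrium the remaining force must supply (−ΣF_x, −ΣF_y) = (-98.99, -558.6) N.
Magnitude = √((-98.99)² + (-558.6)²) = 567.3 N; direction = atan2(-558.6, -98.99) = 260.0°.

F ≈ 567 N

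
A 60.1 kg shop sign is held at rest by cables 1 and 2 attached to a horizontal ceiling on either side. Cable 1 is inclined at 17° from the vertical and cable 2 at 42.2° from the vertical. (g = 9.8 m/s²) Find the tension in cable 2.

T_2 ≈ 200 N

Angles from the horizontal: cable 1 is 90° − 17° = 73°, cable 2 is 90° − 42.2° = 47.8°.
Weight W = 60.1 × 9.8 = 589 N acts straight down.
Horizontal: T_1 cos 73° = T_2 cos 47.8°  →  T_1 = 2.297 T_2.
Vertical: T_1 sin 73° + T_2 sin 47.8° = 589.
Substituting the horizontal relation into the vertical equation gives 2.938 T_2 = 589, so T_2 = 200.5 N.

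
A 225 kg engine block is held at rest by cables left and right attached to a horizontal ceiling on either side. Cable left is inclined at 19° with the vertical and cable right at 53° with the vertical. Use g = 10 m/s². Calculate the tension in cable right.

Angles from the horizontal: cable left is 90° − 19° = 71°, cable right is 90° − 53° = 37°.
Weight W = 225 × 10 = 2250 N acts straight down.
Horizontal: T_left cos 71° = T_right cos 37°  →  T_left = 2.453 T_right.
Vertical: T_left sin 71° + T_right sin 37° = 2250.
Substituting the horizontal relation into the vertical equation gives 2.921 T_right = 2250, so T_right = 770.2 N.

T_right ≈ 770 N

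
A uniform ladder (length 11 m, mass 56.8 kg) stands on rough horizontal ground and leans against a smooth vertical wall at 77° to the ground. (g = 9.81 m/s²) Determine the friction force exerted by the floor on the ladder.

Torques about the foot: N_wall · 11 sin 77° = 56.8×9.81×5.5 cos 77° → N_wall = 64.321 N.
ΣF_x = 0: f_floor = N_wall = 64.321 N.

f ≈ 64.3 N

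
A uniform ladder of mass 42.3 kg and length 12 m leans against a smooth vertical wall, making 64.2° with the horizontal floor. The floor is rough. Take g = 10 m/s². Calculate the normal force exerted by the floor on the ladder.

ΣF_y = 0: N_floor = 42.3×10 = 423 N.

N_floor ≈ 423 N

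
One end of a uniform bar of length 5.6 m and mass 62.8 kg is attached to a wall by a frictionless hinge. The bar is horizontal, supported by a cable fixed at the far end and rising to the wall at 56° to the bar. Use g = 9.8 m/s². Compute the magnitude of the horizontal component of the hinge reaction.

H_x ≈ 208 N

Take torques about the hinge: T sin 56° · 5.6 = 62.8×9.8×2.8 = 1723.2 N·m.
So T = 1723.2 / (0.8290 × 5.6) = 371.18 N.
ΣF_x = 0: H_x = T cos 56° = 207.56 N.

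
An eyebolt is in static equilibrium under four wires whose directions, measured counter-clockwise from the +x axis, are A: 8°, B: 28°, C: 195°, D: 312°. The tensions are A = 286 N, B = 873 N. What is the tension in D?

T_D ≈ 181 N

Resolve: ΣF_x = 286 cos 8° + 873 cos 28° + T_C cos 195° + T_D cos 312° = 0.
        ΣF_y = 286 sin 8° + 873 sin 28° + T_C sin 195° + T_D sin 312° = 0.
The known terms sum to (1054, 449.7) N, so -0.9659 T_C + 0.6691 T_D = -1054 and -0.2588 T_C − 0.7431 T_D = -449.7.
Solving simultaneously: T_C = 1217 N, T_D = 181.3 N.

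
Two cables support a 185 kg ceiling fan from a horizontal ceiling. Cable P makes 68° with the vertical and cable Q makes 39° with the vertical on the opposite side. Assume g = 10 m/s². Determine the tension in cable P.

T_P ≈ 1220 N

Angles from the horizontal: cable P is 90° − 68° = 22°, cable Q is 90° − 39° = 51°.
Weight W = 185 × 10 = 1850 N acts straight down.
Horizontal: T_P cos 22° = T_Q cos 51°  →  T_Q = 1.473 T_P.
Vertical: T_P sin 22° + T_Q sin 51° = 1850.
Substituting the horizontal relation into the vertical equation gives 1.52 T_P = 1850, so T_P = 1217 N.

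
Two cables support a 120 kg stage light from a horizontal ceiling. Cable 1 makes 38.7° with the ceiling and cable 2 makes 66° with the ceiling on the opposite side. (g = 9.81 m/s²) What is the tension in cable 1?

Weight W = 120 × 9.81 = 1177 N acts straight down.
Horizontal: T_1 cos 38.7° = T_2 cos 66°  →  T_2 = 1.919 T_1.
Vertical: T_1 sin 38.7° + T_2 sin 66° = 1177.
Substituting the horizontal relation into the vertical equation gives 2.378 T_1 = 1177, so T_1 = 495 N.

T_1 ≈ 495 N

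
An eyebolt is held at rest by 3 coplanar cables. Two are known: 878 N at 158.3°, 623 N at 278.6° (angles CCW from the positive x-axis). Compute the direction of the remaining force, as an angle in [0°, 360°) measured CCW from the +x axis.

θ ≈ 22°

Sum the known components: ΣF_x = -722.6 N, ΣF_y = -291.4 N.
For equilibrium the remaining force must supply (−ΣF_x, −ΣF_y) = (722.6, 291.4) N.
Magnitude = √((722.6)² + (291.4)²) = 779.1 N; direction = atan2(291.4, 722.6) = 22.0°.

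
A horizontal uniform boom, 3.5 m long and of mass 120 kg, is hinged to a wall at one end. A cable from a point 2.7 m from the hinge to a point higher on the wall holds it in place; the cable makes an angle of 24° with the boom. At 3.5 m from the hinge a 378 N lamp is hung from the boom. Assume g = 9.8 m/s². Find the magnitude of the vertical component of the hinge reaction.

|H_y| ≈ 302 N

Take torques about the hinge: T sin 24° · 2.7 = 120×9.8×1.75 + 378×3.5 = 3381 N·m.
So T = 3381 / (0.4067 × 2.7) = 3078.7 N.
ΣF_y = 0: H_y = (120×9.8 + 378) − T sin 24° = 1554 − 1252.2 = 301.78 N.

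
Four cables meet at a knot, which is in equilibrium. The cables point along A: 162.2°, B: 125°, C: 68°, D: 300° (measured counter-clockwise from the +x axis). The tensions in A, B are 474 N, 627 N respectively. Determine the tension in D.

T_D ≈ 1270 N

Resolve: ΣF_x = 474 cos 162.2° + 627 cos 125° + T_C cos 68° + T_D cos 300° = 0.
        ΣF_y = 474 sin 162.2° + 627 sin 125° + T_C sin 68° + T_D sin 300° = 0.
The known terms sum to (-810.9, 658.5) N, so 0.3746 T_C + 0.5000 T_D = 810.9 and 0.9272 T_C − 0.8660 T_D = -658.5.
Solving simultaneously: T_C = 473.4 N, T_D = 1267 N.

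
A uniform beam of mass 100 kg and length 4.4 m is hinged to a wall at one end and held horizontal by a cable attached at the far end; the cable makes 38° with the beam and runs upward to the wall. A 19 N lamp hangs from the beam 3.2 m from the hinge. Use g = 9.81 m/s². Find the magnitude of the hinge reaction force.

Take torques about the hinge: T sin 38° · 4.4 = 100×9.81×2.2 + 19×3.2 = 2219 N·m.
So T = 2219 / (0.6157 × 4.4) = 819.15 N.
ΣF_x = 0: H_x = T cos 38° = 645.5 N.
ΣF_y = 0: H_y = (100×9.81 + 19) − T sin 38° = 1000 − 504.32 = 495.68 N.
|H| = √(H_x² + H_y²) = √((645.5)² + (495.68)²) = 813.86 N.

|H| ≈ 814 N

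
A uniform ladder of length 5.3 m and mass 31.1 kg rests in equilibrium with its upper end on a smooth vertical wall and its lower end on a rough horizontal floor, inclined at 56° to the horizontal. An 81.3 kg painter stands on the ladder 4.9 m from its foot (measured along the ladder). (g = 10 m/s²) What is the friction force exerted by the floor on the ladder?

Torques about the foot: N_wall · 5.3 sin 56° = 31.1×10×2.65 cos 56° + 81.3×10×4.9 cos 56° → N_wall = 611.87 N.
ΣF_x = 0: f_floor = N_wall = 611.87 N.

f ≈ 612 N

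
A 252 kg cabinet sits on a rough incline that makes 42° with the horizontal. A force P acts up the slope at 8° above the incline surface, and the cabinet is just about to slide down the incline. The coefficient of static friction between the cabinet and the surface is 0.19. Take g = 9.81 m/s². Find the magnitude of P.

On the verge of sliding down the incline, friction equals μN and acts up the slope.
Perpendicular: N + P sin 8° = W cos 42° = 1837 N.
Along incline: P cos 8° + μN = W sin 42° with W sin 42° = 1654 N.
Solving the pair for P and N: P = 1354 N, N = 1649 N (and f = μN = 313.3 N).

P ≈ 1350 N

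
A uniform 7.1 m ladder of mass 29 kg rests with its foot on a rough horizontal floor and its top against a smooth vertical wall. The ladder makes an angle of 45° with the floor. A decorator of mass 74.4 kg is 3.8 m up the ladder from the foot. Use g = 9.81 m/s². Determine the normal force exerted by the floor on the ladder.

ΣF_y = 0: N_floor = 29×9.81 + 74.4×9.81 = 1014.4 N.

N_floor ≈ 1010 N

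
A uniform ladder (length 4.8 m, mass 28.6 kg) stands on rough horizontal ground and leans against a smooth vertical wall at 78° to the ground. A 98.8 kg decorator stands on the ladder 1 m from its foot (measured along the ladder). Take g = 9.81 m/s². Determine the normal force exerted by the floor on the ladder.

N_floor ≈ 1250 N

ΣF_y = 0: N_floor = 28.6×9.81 + 98.8×9.81 = 1249.8 N.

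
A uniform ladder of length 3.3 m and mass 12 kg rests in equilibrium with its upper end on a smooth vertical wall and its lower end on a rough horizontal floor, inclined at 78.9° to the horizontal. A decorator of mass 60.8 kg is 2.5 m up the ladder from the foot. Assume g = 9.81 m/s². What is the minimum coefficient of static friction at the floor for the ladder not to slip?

ΣF_y = 0: N_floor = 12×9.81 + 60.8×9.81 = 714.17 N.
Torques about the foot: N_wall · 3.3 sin 78.9° = 12×9.81×1.65 cos 78.9° + 60.8×9.81×2.5 cos 78.9° → N_wall = 100.2 N.
ΣF_x = 0: f_floor = N_wall = 100.2 N.
μ_min = f_floor / N_floor = 100.2 / 714.17 = 0.1403.

μ_min ≈ 0.140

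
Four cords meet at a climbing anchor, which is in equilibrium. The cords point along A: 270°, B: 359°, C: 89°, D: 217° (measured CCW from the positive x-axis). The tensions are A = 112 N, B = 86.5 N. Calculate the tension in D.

Resolve: ΣF_x = 112 cos 270° + 86.5 cos 359° + T_C cos 89° + T_D cos 217° = 0.
        ΣF_y = 112 sin 270° + 86.5 sin 359° + T_C sin 89° + T_D sin 217° = 0.
The known terms sum to (86.49, -113.5) N, so 0.0175 T_C − 0.7986 T_D = -86.49 and 0.9998 T_C − 0.6018 T_D = 113.5.
Solving simultaneously: T_C = 181.1 N, T_D = 112.3 N.

T_D ≈ 112 N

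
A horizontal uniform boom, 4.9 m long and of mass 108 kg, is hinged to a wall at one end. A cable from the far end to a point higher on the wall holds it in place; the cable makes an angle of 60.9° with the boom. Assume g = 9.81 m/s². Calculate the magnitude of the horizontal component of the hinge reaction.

Take torques about the hinge: T sin 60.9° · 4.9 = 108×9.81×2.45 = 2595.7 N·m.
So T = 2595.7 / (0.8738 × 4.9) = 606.27 N.
ΣF_x = 0: H_x = T cos 60.9° = 294.85 N.

H_x ≈ 295 N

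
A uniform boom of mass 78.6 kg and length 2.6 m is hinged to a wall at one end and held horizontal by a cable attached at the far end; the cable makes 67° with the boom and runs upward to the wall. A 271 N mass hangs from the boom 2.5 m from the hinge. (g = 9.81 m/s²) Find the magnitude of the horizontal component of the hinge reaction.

H_x ≈ 274 N

Take torques about the hinge: T sin 67° · 2.6 = 78.6×9.81×1.3 + 271×2.5 = 1679.9 N·m.
So T = 1679.9 / (0.9205 × 2.6) = 701.91 N.
ΣF_x = 0: H_x = T cos 67° = 274.26 N.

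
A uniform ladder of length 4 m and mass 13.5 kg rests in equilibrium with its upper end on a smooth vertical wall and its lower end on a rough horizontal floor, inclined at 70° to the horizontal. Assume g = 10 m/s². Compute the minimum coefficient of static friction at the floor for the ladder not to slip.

μ_min ≈ 0.182

ΣF_y = 0: N_floor = 13.5×10 = 135 N.
Torques about the foot: N_wall · 4 sin 70° = 13.5×10×2 cos 70° → N_wall = 24.568 N.
ΣF_x = 0: f_floor = N_wall = 24.568 N.
μ_min = f_floor / N_floor = 24.568 / 135 = 0.182.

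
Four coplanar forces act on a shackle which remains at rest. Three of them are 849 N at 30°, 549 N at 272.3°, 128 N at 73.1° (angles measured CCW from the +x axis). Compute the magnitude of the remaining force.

F ≈ 794 N

Sum the known components: ΣF_x = 794.5 N, ΣF_y = -1.586 N.
For equilibrium the remaining force must supply (−ΣF_x, −ΣF_y) = (-794.5, 1.586) N.
Magnitude = √((-794.5)² + (1.586)²) = 794.5 N; direction = atan2(1.586, -794.5) = 179.9°.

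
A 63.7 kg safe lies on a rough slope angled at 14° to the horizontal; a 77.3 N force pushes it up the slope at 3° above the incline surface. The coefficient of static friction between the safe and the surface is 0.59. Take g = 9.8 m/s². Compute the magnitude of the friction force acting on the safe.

Axes along / perpendicular to the incline. W sin 14° = 151 N down-slope; W cos 14° = 605.7 N into the surface.
Perpendicular: N = W cos 14° − P sin 3° = 605.7 − 4.046 = 601.7 N.
Along incline: P cos 3° + f = W sin 14° (friction acts up-slope) → f = 151 − 77.19 = 73.83 N.
|f| = 73.83 N ≤ μN = 355 N, so the safe is indeed static.

f ≈ 73.8 N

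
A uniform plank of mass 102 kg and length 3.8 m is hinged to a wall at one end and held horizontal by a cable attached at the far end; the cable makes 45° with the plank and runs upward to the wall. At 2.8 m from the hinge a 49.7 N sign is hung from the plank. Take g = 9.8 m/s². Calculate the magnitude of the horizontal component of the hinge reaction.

H_x ≈ 536 N

Take torques about the hinge: T sin 45° · 3.8 = 102×9.8×1.9 + 49.7×2.8 = 2038.4 N·m.
So T = 2038.4 / (0.7071 × 3.8) = 758.61 N.
ΣF_x = 0: H_x = T cos 45° = 536.42 N.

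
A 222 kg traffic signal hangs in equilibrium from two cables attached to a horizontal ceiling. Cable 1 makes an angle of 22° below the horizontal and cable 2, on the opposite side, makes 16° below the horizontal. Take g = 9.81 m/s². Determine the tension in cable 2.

T_2 ≈ 3280 N

Weight W = 222 × 9.81 = 2178 N acts straight down.
Horizontal: T_1 cos 22° = T_2 cos 16°  →  T_1 = 1.037 T_2.
Vertical: T_1 sin 22° + T_2 sin 16° = 2178.
Substituting the horizontal relation into the vertical equation gives 0.664 T_2 = 2178, so T_2 = 3280 N.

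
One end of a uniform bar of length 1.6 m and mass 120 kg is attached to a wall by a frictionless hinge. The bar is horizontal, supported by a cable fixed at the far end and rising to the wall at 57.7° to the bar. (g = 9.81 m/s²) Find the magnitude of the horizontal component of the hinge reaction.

H_x ≈ 372 N

Take torques about the hinge: T sin 57.7° · 1.6 = 120×9.81×0.8 = 941.76 N·m.
So T = 941.76 / (0.8453 × 1.6) = 696.35 N.
ΣF_x = 0: H_x = T cos 57.7° = 372.1 N.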